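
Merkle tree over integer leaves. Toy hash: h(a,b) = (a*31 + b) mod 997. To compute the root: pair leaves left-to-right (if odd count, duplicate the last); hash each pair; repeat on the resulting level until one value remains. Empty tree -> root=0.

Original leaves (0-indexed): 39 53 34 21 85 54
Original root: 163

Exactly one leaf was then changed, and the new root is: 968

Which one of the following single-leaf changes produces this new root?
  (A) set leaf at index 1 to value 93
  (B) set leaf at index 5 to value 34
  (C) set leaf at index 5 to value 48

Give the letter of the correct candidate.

Answer: C

Derivation:
Original leaves: [39, 53, 34, 21, 85, 54]
Target new root: 968
Try each candidate change and compute the resulting root:
Candidate A: set leaf[1] = 93 -> leaves = [39, 93, 34, 21, 85, 54]
  L0: [39, 93, 34, 21, 85, 54]
  L1: h(39,93)=(39*31+93)%997=305 h(34,21)=(34*31+21)%997=78 h(85,54)=(85*31+54)%997=695 -> [305, 78, 695]
  L2: h(305,78)=(305*31+78)%997=560 h(695,695)=(695*31+695)%997=306 -> [560, 306]
  L3: h(560,306)=(560*31+306)%997=717 -> [717]
  root = 717 != target 968
Candidate B: set leaf[5] = 34 -> leaves = [39, 53, 34, 21, 85, 34]
  L0: [39, 53, 34, 21, 85, 34]
  L1: h(39,53)=(39*31+53)%997=265 h(34,21)=(34*31+21)%997=78 h(85,34)=(85*31+34)%997=675 -> [265, 78, 675]
  L2: h(265,78)=(265*31+78)%997=317 h(675,675)=(675*31+675)%997=663 -> [317, 663]
  L3: h(317,663)=(317*31+663)%997=520 -> [520]
  root = 520 != target 968
Candidate C: set leaf[5] = 48 -> leaves = [39, 53, 34, 21, 85, 48]
  L0: [39, 53, 34, 21, 85, 48]
  L1: h(39,53)=(39*31+53)%997=265 h(34,21)=(34*31+21)%997=78 h(85,48)=(85*31+48)%997=689 -> [265, 78, 689]
  L2: h(265,78)=(265*31+78)%997=317 h(689,689)=(689*31+689)%997=114 -> [317, 114]
  L3: h(317,114)=(317*31+114)%997=968 -> [968]
  root = 968 == target 968  ** MATCH **
Candidate C produces the target root.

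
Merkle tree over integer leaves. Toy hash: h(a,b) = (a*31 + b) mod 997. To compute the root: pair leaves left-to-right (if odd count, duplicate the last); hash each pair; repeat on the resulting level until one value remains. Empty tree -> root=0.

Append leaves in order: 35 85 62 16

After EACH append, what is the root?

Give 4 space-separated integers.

Answer: 35 173 368 322

Derivation:
After append 35 (leaves=[35]):
  L0: [35]
  root=35
After append 85 (leaves=[35, 85]):
  L0: [35, 85]
  L1: h(35,85)=(35*31+85)%997=173 -> [173]
  root=173
After append 62 (leaves=[35, 85, 62]):
  L0: [35, 85, 62]
  L1: h(35,85)=(35*31+85)%997=173 h(62,62)=(62*31+62)%997=987 -> [173, 987]
  L2: h(173,987)=(173*31+987)%997=368 -> [368]
  root=368
After append 16 (leaves=[35, 85, 62, 16]):
  L0: [35, 85, 62, 16]
  L1: h(35,85)=(35*31+85)%997=173 h(62,16)=(62*31+16)%997=941 -> [173, 941]
  L2: h(173,941)=(173*31+941)%997=322 -> [322]
  root=322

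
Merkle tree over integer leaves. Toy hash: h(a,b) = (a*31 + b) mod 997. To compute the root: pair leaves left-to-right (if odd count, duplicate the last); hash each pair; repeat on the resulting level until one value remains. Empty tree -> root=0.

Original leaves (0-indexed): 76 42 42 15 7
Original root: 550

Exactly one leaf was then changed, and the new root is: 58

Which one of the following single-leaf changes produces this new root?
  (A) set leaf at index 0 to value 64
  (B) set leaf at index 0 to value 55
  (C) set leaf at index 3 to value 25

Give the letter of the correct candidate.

Original leaves: [76, 42, 42, 15, 7]
Target new root: 58
Try each candidate change and compute the resulting root:
Candidate A: set leaf[0] = 64 -> leaves = [64, 42, 42, 15, 7]
  L0: [64, 42, 42, 15, 7]
  L1: h(64,42)=(64*31+42)%997=32 h(42,15)=(42*31+15)%997=320 h(7,7)=(7*31+7)%997=224 -> [32, 320, 224]
  L2: h(32,320)=(32*31+320)%997=315 h(224,224)=(224*31+224)%997=189 -> [315, 189]
  L3: h(315,189)=(315*31+189)%997=981 -> [981]
  root = 981 != target 58
Candidate B: set leaf[0] = 55 -> leaves = [55, 42, 42, 15, 7]
  L0: [55, 42, 42, 15, 7]
  L1: h(55,42)=(55*31+42)%997=750 h(42,15)=(42*31+15)%997=320 h(7,7)=(7*31+7)%997=224 -> [750, 320, 224]
  L2: h(750,320)=(750*31+320)%997=639 h(224,224)=(224*31+224)%997=189 -> [639, 189]
  L3: h(639,189)=(639*31+189)%997=58 -> [58]
  root = 58 == target 58  ** MATCH **
Candidate C: set leaf[3] = 25 -> leaves = [76, 42, 42, 25, 7]
  L0: [76, 42, 42, 25, 7]
  L1: h(76,42)=(76*31+42)%997=404 h(42,25)=(42*31+25)%997=330 h(7,7)=(7*31+7)%997=224 -> [404, 330, 224]
  L2: h(404,330)=(404*31+330)%997=890 h(224,224)=(224*31+224)%997=189 -> [890, 189]
  L3: h(890,189)=(890*31+189)%997=860 -> [860]
  root = 860 != target 58
Candidate B produces the target root.

Answer: B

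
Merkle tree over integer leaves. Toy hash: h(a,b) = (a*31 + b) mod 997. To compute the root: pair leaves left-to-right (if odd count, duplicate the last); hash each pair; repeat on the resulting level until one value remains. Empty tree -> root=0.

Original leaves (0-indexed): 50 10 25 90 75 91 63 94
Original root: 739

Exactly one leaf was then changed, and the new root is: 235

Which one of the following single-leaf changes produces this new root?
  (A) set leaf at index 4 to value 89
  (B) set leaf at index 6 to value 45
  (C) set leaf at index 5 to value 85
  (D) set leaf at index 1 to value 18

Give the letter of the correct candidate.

Answer: A

Derivation:
Original leaves: [50, 10, 25, 90, 75, 91, 63, 94]
Target new root: 235
Try each candidate change and compute the resulting root:
Candidate A: set leaf[4] = 89 -> leaves = [50, 10, 25, 90, 89, 91, 63, 94]
  L0: [50, 10, 25, 90, 89, 91, 63, 94]
  L1: h(50,10)=(50*31+10)%997=563 h(25,90)=(25*31+90)%997=865 h(89,91)=(89*31+91)%997=856 h(63,94)=(63*31+94)%997=53 -> [563, 865, 856, 53]
  L2: h(563,865)=(563*31+865)%997=372 h(856,53)=(856*31+53)%997=667 -> [372, 667]
  L3: h(372,667)=(372*31+667)%997=235 -> [235]
  root = 235 == target 235  ** MATCH **
Candidate B: set leaf[6] = 45 -> leaves = [50, 10, 25, 90, 75, 91, 45, 94]
  L0: [50, 10, 25, 90, 75, 91, 45, 94]
  L1: h(50,10)=(50*31+10)%997=563 h(25,90)=(25*31+90)%997=865 h(75,91)=(75*31+91)%997=422 h(45,94)=(45*31+94)%997=492 -> [563, 865, 422, 492]
  L2: h(563,865)=(563*31+865)%997=372 h(422,492)=(422*31+492)%997=613 -> [372, 613]
  L3: h(372,613)=(372*31+613)%997=181 -> [181]
  root = 181 != target 235
Candidate C: set leaf[5] = 85 -> leaves = [50, 10, 25, 90, 75, 85, 63, 94]
  L0: [50, 10, 25, 90, 75, 85, 63, 94]
  L1: h(50,10)=(50*31+10)%997=563 h(25,90)=(25*31+90)%997=865 h(75,85)=(75*31+85)%997=416 h(63,94)=(63*31+94)%997=53 -> [563, 865, 416, 53]
  L2: h(563,865)=(563*31+865)%997=372 h(416,53)=(416*31+53)%997=985 -> [372, 985]
  L3: h(372,985)=(372*31+985)%997=553 -> [553]
  root = 553 != target 235
Candidate D: set leaf[1] = 18 -> leaves = [50, 18, 25, 90, 75, 91, 63, 94]
  L0: [50, 18, 25, 90, 75, 91, 63, 94]
  L1: h(50,18)=(50*31+18)%997=571 h(25,90)=(25*31+90)%997=865 h(75,91)=(75*31+91)%997=422 h(63,94)=(63*31+94)%997=53 -> [571, 865, 422, 53]
  L2: h(571,865)=(571*31+865)%997=620 h(422,53)=(422*31+53)%997=174 -> [620, 174]
  L3: h(620,174)=(620*31+174)%997=451 -> [451]
  root = 451 != target 235
Candidate A produces the target root.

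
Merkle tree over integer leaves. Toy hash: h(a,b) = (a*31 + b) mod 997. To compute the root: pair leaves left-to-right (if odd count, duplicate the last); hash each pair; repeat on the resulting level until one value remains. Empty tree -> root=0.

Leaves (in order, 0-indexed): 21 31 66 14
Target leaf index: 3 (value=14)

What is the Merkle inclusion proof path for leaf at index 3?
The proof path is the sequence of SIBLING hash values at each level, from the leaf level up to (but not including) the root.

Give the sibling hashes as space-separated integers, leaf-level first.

L0 (leaves): [21, 31, 66, 14], target index=3
L1: h(21,31)=(21*31+31)%997=682 [pair 0] h(66,14)=(66*31+14)%997=66 [pair 1] -> [682, 66]
  Sibling for proof at L0: 66
L2: h(682,66)=(682*31+66)%997=271 [pair 0] -> [271]
  Sibling for proof at L1: 682
Root: 271
Proof path (sibling hashes from leaf to root): [66, 682]

Answer: 66 682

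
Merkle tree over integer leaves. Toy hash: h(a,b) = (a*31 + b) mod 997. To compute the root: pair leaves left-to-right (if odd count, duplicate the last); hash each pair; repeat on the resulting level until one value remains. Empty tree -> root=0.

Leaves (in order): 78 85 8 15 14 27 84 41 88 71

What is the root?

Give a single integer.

Answer: 146

Derivation:
L0: [78, 85, 8, 15, 14, 27, 84, 41, 88, 71]
L1: h(78,85)=(78*31+85)%997=509 h(8,15)=(8*31+15)%997=263 h(14,27)=(14*31+27)%997=461 h(84,41)=(84*31+41)%997=651 h(88,71)=(88*31+71)%997=805 -> [509, 263, 461, 651, 805]
L2: h(509,263)=(509*31+263)%997=90 h(461,651)=(461*31+651)%997=984 h(805,805)=(805*31+805)%997=835 -> [90, 984, 835]
L3: h(90,984)=(90*31+984)%997=783 h(835,835)=(835*31+835)%997=798 -> [783, 798]
L4: h(783,798)=(783*31+798)%997=146 -> [146]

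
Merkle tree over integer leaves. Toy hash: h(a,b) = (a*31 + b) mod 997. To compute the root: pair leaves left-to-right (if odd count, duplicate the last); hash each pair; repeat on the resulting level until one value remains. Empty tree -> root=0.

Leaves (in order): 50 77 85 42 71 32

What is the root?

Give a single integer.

L0: [50, 77, 85, 42, 71, 32]
L1: h(50,77)=(50*31+77)%997=630 h(85,42)=(85*31+42)%997=683 h(71,32)=(71*31+32)%997=239 -> [630, 683, 239]
L2: h(630,683)=(630*31+683)%997=273 h(239,239)=(239*31+239)%997=669 -> [273, 669]
L3: h(273,669)=(273*31+669)%997=159 -> [159]

Answer: 159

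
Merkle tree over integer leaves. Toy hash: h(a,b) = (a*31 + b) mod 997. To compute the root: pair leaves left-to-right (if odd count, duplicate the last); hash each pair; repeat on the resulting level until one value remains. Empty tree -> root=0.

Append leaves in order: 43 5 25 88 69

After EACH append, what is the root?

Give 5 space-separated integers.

Answer: 43 341 404 467 388

Derivation:
After append 43 (leaves=[43]):
  L0: [43]
  root=43
After append 5 (leaves=[43, 5]):
  L0: [43, 5]
  L1: h(43,5)=(43*31+5)%997=341 -> [341]
  root=341
After append 25 (leaves=[43, 5, 25]):
  L0: [43, 5, 25]
  L1: h(43,5)=(43*31+5)%997=341 h(25,25)=(25*31+25)%997=800 -> [341, 800]
  L2: h(341,800)=(341*31+800)%997=404 -> [404]
  root=404
After append 88 (leaves=[43, 5, 25, 88]):
  L0: [43, 5, 25, 88]
  L1: h(43,5)=(43*31+5)%997=341 h(25,88)=(25*31+88)%997=863 -> [341, 863]
  L2: h(341,863)=(341*31+863)%997=467 -> [467]
  root=467
After append 69 (leaves=[43, 5, 25, 88, 69]):
  L0: [43, 5, 25, 88, 69]
  L1: h(43,5)=(43*31+5)%997=341 h(25,88)=(25*31+88)%997=863 h(69,69)=(69*31+69)%997=214 -> [341, 863, 214]
  L2: h(341,863)=(341*31+863)%997=467 h(214,214)=(214*31+214)%997=866 -> [467, 866]
  L3: h(467,866)=(467*31+866)%997=388 -> [388]
  root=388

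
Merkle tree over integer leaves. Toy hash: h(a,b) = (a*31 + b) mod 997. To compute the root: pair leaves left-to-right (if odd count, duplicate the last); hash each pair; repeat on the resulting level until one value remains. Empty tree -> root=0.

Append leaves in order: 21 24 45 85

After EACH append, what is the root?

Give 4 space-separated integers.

Answer: 21 675 431 471

Derivation:
After append 21 (leaves=[21]):
  L0: [21]
  root=21
After append 24 (leaves=[21, 24]):
  L0: [21, 24]
  L1: h(21,24)=(21*31+24)%997=675 -> [675]
  root=675
After append 45 (leaves=[21, 24, 45]):
  L0: [21, 24, 45]
  L1: h(21,24)=(21*31+24)%997=675 h(45,45)=(45*31+45)%997=443 -> [675, 443]
  L2: h(675,443)=(675*31+443)%997=431 -> [431]
  root=431
After append 85 (leaves=[21, 24, 45, 85]):
  L0: [21, 24, 45, 85]
  L1: h(21,24)=(21*31+24)%997=675 h(45,85)=(45*31+85)%997=483 -> [675, 483]
  L2: h(675,483)=(675*31+483)%997=471 -> [471]
  root=471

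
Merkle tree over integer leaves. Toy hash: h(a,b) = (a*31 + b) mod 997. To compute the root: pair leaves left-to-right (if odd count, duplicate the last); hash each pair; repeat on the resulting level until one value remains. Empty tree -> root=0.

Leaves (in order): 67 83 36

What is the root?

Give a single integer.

L0: [67, 83, 36]
L1: h(67,83)=(67*31+83)%997=166 h(36,36)=(36*31+36)%997=155 -> [166, 155]
L2: h(166,155)=(166*31+155)%997=316 -> [316]

Answer: 316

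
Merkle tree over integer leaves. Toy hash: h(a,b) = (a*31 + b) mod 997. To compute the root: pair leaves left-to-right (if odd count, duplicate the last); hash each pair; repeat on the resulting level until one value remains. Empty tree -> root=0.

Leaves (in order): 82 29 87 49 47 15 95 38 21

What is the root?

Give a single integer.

Answer: 773

Derivation:
L0: [82, 29, 87, 49, 47, 15, 95, 38, 21]
L1: h(82,29)=(82*31+29)%997=577 h(87,49)=(87*31+49)%997=752 h(47,15)=(47*31+15)%997=475 h(95,38)=(95*31+38)%997=989 h(21,21)=(21*31+21)%997=672 -> [577, 752, 475, 989, 672]
L2: h(577,752)=(577*31+752)%997=693 h(475,989)=(475*31+989)%997=759 h(672,672)=(672*31+672)%997=567 -> [693, 759, 567]
L3: h(693,759)=(693*31+759)%997=308 h(567,567)=(567*31+567)%997=198 -> [308, 198]
L4: h(308,198)=(308*31+198)%997=773 -> [773]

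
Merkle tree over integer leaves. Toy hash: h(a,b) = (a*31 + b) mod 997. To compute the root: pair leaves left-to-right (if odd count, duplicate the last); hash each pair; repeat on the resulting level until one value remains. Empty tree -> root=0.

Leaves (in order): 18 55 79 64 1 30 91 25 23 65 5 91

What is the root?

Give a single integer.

L0: [18, 55, 79, 64, 1, 30, 91, 25, 23, 65, 5, 91]
L1: h(18,55)=(18*31+55)%997=613 h(79,64)=(79*31+64)%997=519 h(1,30)=(1*31+30)%997=61 h(91,25)=(91*31+25)%997=852 h(23,65)=(23*31+65)%997=778 h(5,91)=(5*31+91)%997=246 -> [613, 519, 61, 852, 778, 246]
L2: h(613,519)=(613*31+519)%997=579 h(61,852)=(61*31+852)%997=749 h(778,246)=(778*31+246)%997=436 -> [579, 749, 436]
L3: h(579,749)=(579*31+749)%997=752 h(436,436)=(436*31+436)%997=991 -> [752, 991]
L4: h(752,991)=(752*31+991)%997=375 -> [375]

Answer: 375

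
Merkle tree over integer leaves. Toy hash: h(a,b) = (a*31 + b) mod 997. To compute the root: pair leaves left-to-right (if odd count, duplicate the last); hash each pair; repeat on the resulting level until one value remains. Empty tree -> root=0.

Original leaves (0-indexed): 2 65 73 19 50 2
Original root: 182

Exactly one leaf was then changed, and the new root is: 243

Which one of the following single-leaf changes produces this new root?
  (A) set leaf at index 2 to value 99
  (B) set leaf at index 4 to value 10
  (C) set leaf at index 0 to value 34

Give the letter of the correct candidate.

Answer: A

Derivation:
Original leaves: [2, 65, 73, 19, 50, 2]
Target new root: 243
Try each candidate change and compute the resulting root:
Candidate A: set leaf[2] = 99 -> leaves = [2, 65, 99, 19, 50, 2]
  L0: [2, 65, 99, 19, 50, 2]
  L1: h(2,65)=(2*31+65)%997=127 h(99,19)=(99*31+19)%997=97 h(50,2)=(50*31+2)%997=555 -> [127, 97, 555]
  L2: h(127,97)=(127*31+97)%997=46 h(555,555)=(555*31+555)%997=811 -> [46, 811]
  L3: h(46,811)=(46*31+811)%997=243 -> [243]
  root = 243 == target 243  ** MATCH **
Candidate B: set leaf[4] = 10 -> leaves = [2, 65, 73, 19, 10, 2]
  L0: [2, 65, 73, 19, 10, 2]
  L1: h(2,65)=(2*31+65)%997=127 h(73,19)=(73*31+19)%997=288 h(10,2)=(10*31+2)%997=312 -> [127, 288, 312]
  L2: h(127,288)=(127*31+288)%997=237 h(312,312)=(312*31+312)%997=14 -> [237, 14]
  L3: h(237,14)=(237*31+14)%997=382 -> [382]
  root = 382 != target 243
Candidate C: set leaf[0] = 34 -> leaves = [34, 65, 73, 19, 50, 2]
  L0: [34, 65, 73, 19, 50, 2]
  L1: h(34,65)=(34*31+65)%997=122 h(73,19)=(73*31+19)%997=288 h(50,2)=(50*31+2)%997=555 -> [122, 288, 555]
  L2: h(122,288)=(122*31+288)%997=82 h(555,555)=(555*31+555)%997=811 -> [82, 811]
  L3: h(82,811)=(82*31+811)%997=362 -> [362]
  root = 362 != target 243
Candidate A produces the target root.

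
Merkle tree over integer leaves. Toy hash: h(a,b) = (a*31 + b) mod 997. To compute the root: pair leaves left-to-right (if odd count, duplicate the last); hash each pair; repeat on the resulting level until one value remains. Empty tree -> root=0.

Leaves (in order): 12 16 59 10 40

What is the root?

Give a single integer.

L0: [12, 16, 59, 10, 40]
L1: h(12,16)=(12*31+16)%997=388 h(59,10)=(59*31+10)%997=842 h(40,40)=(40*31+40)%997=283 -> [388, 842, 283]
L2: h(388,842)=(388*31+842)%997=906 h(283,283)=(283*31+283)%997=83 -> [906, 83]
L3: h(906,83)=(906*31+83)%997=253 -> [253]

Answer: 253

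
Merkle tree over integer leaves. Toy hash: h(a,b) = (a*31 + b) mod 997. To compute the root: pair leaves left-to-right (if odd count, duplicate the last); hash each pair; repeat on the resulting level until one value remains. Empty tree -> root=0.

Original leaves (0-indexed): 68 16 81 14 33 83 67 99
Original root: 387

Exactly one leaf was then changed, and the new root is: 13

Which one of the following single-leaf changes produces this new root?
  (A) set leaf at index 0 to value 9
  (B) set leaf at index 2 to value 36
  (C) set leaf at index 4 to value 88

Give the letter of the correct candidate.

Original leaves: [68, 16, 81, 14, 33, 83, 67, 99]
Target new root: 13
Try each candidate change and compute the resulting root:
Candidate A: set leaf[0] = 9 -> leaves = [9, 16, 81, 14, 33, 83, 67, 99]
  L0: [9, 16, 81, 14, 33, 83, 67, 99]
  L1: h(9,16)=(9*31+16)%997=295 h(81,14)=(81*31+14)%997=531 h(33,83)=(33*31+83)%997=109 h(67,99)=(67*31+99)%997=182 -> [295, 531, 109, 182]
  L2: h(295,531)=(295*31+531)%997=703 h(109,182)=(109*31+182)%997=570 -> [703, 570]
  L3: h(703,570)=(703*31+570)%997=429 -> [429]
  root = 429 != target 13
Candidate B: set leaf[2] = 36 -> leaves = [68, 16, 36, 14, 33, 83, 67, 99]
  L0: [68, 16, 36, 14, 33, 83, 67, 99]
  L1: h(68,16)=(68*31+16)%997=130 h(36,14)=(36*31+14)%997=133 h(33,83)=(33*31+83)%997=109 h(67,99)=(67*31+99)%997=182 -> [130, 133, 109, 182]
  L2: h(130,133)=(130*31+133)%997=175 h(109,182)=(109*31+182)%997=570 -> [175, 570]
  L3: h(175,570)=(175*31+570)%997=13 -> [13]
  root = 13 == target 13  ** MATCH **
Candidate C: set leaf[4] = 88 -> leaves = [68, 16, 81, 14, 88, 83, 67, 99]
  L0: [68, 16, 81, 14, 88, 83, 67, 99]
  L1: h(68,16)=(68*31+16)%997=130 h(81,14)=(81*31+14)%997=531 h(88,83)=(88*31+83)%997=817 h(67,99)=(67*31+99)%997=182 -> [130, 531, 817, 182]
  L2: h(130,531)=(130*31+531)%997=573 h(817,182)=(817*31+182)%997=584 -> [573, 584]
  L3: h(573,584)=(573*31+584)%997=401 -> [401]
  root = 401 != target 13
Candidate B produces the target root.

Answer: B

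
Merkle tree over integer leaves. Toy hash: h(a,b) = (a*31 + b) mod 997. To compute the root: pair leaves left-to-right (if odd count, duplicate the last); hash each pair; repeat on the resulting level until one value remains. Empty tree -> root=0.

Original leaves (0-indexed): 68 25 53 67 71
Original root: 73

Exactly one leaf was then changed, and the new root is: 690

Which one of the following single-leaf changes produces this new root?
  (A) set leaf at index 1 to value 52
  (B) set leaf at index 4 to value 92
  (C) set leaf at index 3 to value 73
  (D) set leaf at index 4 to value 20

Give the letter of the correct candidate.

Original leaves: [68, 25, 53, 67, 71]
Target new root: 690
Try each candidate change and compute the resulting root:
Candidate A: set leaf[1] = 52 -> leaves = [68, 52, 53, 67, 71]
  L0: [68, 52, 53, 67, 71]
  L1: h(68,52)=(68*31+52)%997=166 h(53,67)=(53*31+67)%997=713 h(71,71)=(71*31+71)%997=278 -> [166, 713, 278]
  L2: h(166,713)=(166*31+713)%997=874 h(278,278)=(278*31+278)%997=920 -> [874, 920]
  L3: h(874,920)=(874*31+920)%997=98 -> [98]
  root = 98 != target 690
Candidate B: set leaf[4] = 92 -> leaves = [68, 25, 53, 67, 92]
  L0: [68, 25, 53, 67, 92]
  L1: h(68,25)=(68*31+25)%997=139 h(53,67)=(53*31+67)%997=713 h(92,92)=(92*31+92)%997=950 -> [139, 713, 950]
  L2: h(139,713)=(139*31+713)%997=37 h(950,950)=(950*31+950)%997=490 -> [37, 490]
  L3: h(37,490)=(37*31+490)%997=640 -> [640]
  root = 640 != target 690
Candidate C: set leaf[3] = 73 -> leaves = [68, 25, 53, 73, 71]
  L0: [68, 25, 53, 73, 71]
  L1: h(68,25)=(68*31+25)%997=139 h(53,73)=(53*31+73)%997=719 h(71,71)=(71*31+71)%997=278 -> [139, 719, 278]
  L2: h(139,719)=(139*31+719)%997=43 h(278,278)=(278*31+278)%997=920 -> [43, 920]
  L3: h(43,920)=(43*31+920)%997=259 -> [259]
  root = 259 != target 690
Candidate D: set leaf[4] = 20 -> leaves = [68, 25, 53, 67, 20]
  L0: [68, 25, 53, 67, 20]
  L1: h(68,25)=(68*31+25)%997=139 h(53,67)=(53*31+67)%997=713 h(20,20)=(20*31+20)%997=640 -> [139, 713, 640]
  L2: h(139,713)=(139*31+713)%997=37 h(640,640)=(640*31+640)%997=540 -> [37, 540]
  L3: h(37,540)=(37*31+540)%997=690 -> [690]
  root = 690 == target 690  ** MATCH **
Candidate D produces the target root.

Answer: D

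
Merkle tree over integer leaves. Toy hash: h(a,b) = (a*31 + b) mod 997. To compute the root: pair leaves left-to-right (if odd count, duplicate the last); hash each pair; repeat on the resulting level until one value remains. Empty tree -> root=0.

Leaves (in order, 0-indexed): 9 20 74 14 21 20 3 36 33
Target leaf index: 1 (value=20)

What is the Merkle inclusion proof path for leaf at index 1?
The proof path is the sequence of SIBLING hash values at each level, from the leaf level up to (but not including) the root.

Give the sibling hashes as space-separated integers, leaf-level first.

L0 (leaves): [9, 20, 74, 14, 21, 20, 3, 36, 33], target index=1
L1: h(9,20)=(9*31+20)%997=299 [pair 0] h(74,14)=(74*31+14)%997=314 [pair 1] h(21,20)=(21*31+20)%997=671 [pair 2] h(3,36)=(3*31+36)%997=129 [pair 3] h(33,33)=(33*31+33)%997=59 [pair 4] -> [299, 314, 671, 129, 59]
  Sibling for proof at L0: 9
L2: h(299,314)=(299*31+314)%997=610 [pair 0] h(671,129)=(671*31+129)%997=990 [pair 1] h(59,59)=(59*31+59)%997=891 [pair 2] -> [610, 990, 891]
  Sibling for proof at L1: 314
L3: h(610,990)=(610*31+990)%997=957 [pair 0] h(891,891)=(891*31+891)%997=596 [pair 1] -> [957, 596]
  Sibling for proof at L2: 990
L4: h(957,596)=(957*31+596)%997=353 [pair 0] -> [353]
  Sibling for proof at L3: 596
Root: 353
Proof path (sibling hashes from leaf to root): [9, 314, 990, 596]

Answer: 9 314 990 596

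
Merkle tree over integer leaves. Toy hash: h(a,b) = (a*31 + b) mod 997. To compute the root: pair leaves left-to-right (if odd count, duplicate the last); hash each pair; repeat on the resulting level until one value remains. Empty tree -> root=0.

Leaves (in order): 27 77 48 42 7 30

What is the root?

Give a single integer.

Answer: 496

Derivation:
L0: [27, 77, 48, 42, 7, 30]
L1: h(27,77)=(27*31+77)%997=914 h(48,42)=(48*31+42)%997=533 h(7,30)=(7*31+30)%997=247 -> [914, 533, 247]
L2: h(914,533)=(914*31+533)%997=951 h(247,247)=(247*31+247)%997=925 -> [951, 925]
L3: h(951,925)=(951*31+925)%997=496 -> [496]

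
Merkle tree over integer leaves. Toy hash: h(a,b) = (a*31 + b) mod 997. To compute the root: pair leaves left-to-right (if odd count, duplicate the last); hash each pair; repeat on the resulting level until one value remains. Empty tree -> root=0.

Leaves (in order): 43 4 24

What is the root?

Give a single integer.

Answer: 341

Derivation:
L0: [43, 4, 24]
L1: h(43,4)=(43*31+4)%997=340 h(24,24)=(24*31+24)%997=768 -> [340, 768]
L2: h(340,768)=(340*31+768)%997=341 -> [341]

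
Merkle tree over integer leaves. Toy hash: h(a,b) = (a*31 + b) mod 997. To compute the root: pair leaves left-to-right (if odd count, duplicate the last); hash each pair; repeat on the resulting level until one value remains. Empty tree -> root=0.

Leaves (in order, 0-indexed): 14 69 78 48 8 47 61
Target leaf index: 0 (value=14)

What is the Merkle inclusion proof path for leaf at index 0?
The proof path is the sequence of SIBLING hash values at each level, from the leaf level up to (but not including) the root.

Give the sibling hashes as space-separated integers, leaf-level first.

L0 (leaves): [14, 69, 78, 48, 8, 47, 61], target index=0
L1: h(14,69)=(14*31+69)%997=503 [pair 0] h(78,48)=(78*31+48)%997=472 [pair 1] h(8,47)=(8*31+47)%997=295 [pair 2] h(61,61)=(61*31+61)%997=955 [pair 3] -> [503, 472, 295, 955]
  Sibling for proof at L0: 69
L2: h(503,472)=(503*31+472)%997=113 [pair 0] h(295,955)=(295*31+955)%997=130 [pair 1] -> [113, 130]
  Sibling for proof at L1: 472
L3: h(113,130)=(113*31+130)%997=642 [pair 0] -> [642]
  Sibling for proof at L2: 130
Root: 642
Proof path (sibling hashes from leaf to root): [69, 472, 130]

Answer: 69 472 130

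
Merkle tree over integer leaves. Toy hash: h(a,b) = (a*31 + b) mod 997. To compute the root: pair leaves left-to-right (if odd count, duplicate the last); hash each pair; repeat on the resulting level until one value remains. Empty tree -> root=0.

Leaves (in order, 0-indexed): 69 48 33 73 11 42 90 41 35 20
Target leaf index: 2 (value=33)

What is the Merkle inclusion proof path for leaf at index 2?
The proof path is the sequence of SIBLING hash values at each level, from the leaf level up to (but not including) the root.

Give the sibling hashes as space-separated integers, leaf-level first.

L0 (leaves): [69, 48, 33, 73, 11, 42, 90, 41, 35, 20], target index=2
L1: h(69,48)=(69*31+48)%997=193 [pair 0] h(33,73)=(33*31+73)%997=99 [pair 1] h(11,42)=(11*31+42)%997=383 [pair 2] h(90,41)=(90*31+41)%997=837 [pair 3] h(35,20)=(35*31+20)%997=108 [pair 4] -> [193, 99, 383, 837, 108]
  Sibling for proof at L0: 73
L2: h(193,99)=(193*31+99)%997=100 [pair 0] h(383,837)=(383*31+837)%997=746 [pair 1] h(108,108)=(108*31+108)%997=465 [pair 2] -> [100, 746, 465]
  Sibling for proof at L1: 193
L3: h(100,746)=(100*31+746)%997=855 [pair 0] h(465,465)=(465*31+465)%997=922 [pair 1] -> [855, 922]
  Sibling for proof at L2: 746
L4: h(855,922)=(855*31+922)%997=508 [pair 0] -> [508]
  Sibling for proof at L3: 922
Root: 508
Proof path (sibling hashes from leaf to root): [73, 193, 746, 922]

Answer: 73 193 746 922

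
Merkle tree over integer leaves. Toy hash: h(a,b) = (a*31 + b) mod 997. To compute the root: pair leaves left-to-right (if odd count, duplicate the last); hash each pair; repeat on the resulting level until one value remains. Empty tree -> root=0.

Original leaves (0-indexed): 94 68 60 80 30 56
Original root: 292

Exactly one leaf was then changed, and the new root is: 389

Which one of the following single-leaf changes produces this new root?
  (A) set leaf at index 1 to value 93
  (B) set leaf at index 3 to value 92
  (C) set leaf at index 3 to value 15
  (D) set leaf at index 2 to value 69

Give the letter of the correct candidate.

Answer: A

Derivation:
Original leaves: [94, 68, 60, 80, 30, 56]
Target new root: 389
Try each candidate change and compute the resulting root:
Candidate A: set leaf[1] = 93 -> leaves = [94, 93, 60, 80, 30, 56]
  L0: [94, 93, 60, 80, 30, 56]
  L1: h(94,93)=(94*31+93)%997=16 h(60,80)=(60*31+80)%997=943 h(30,56)=(30*31+56)%997=986 -> [16, 943, 986]
  L2: h(16,943)=(16*31+943)%997=442 h(986,986)=(986*31+986)%997=645 -> [442, 645]
  L3: h(442,645)=(442*31+645)%997=389 -> [389]
  root = 389 == target 389  ** MATCH **
Candidate B: set leaf[3] = 92 -> leaves = [94, 68, 60, 92, 30, 56]
  L0: [94, 68, 60, 92, 30, 56]
  L1: h(94,68)=(94*31+68)%997=988 h(60,92)=(60*31+92)%997=955 h(30,56)=(30*31+56)%997=986 -> [988, 955, 986]
  L2: h(988,955)=(988*31+955)%997=676 h(986,986)=(986*31+986)%997=645 -> [676, 645]
  L3: h(676,645)=(676*31+645)%997=664 -> [664]
  root = 664 != target 389
Candidate C: set leaf[3] = 15 -> leaves = [94, 68, 60, 15, 30, 56]
  L0: [94, 68, 60, 15, 30, 56]
  L1: h(94,68)=(94*31+68)%997=988 h(60,15)=(60*31+15)%997=878 h(30,56)=(30*31+56)%997=986 -> [988, 878, 986]
  L2: h(988,878)=(988*31+878)%997=599 h(986,986)=(986*31+986)%997=645 -> [599, 645]
  L3: h(599,645)=(599*31+645)%997=271 -> [271]
  root = 271 != target 389
Candidate D: set leaf[2] = 69 -> leaves = [94, 68, 69, 80, 30, 56]
  L0: [94, 68, 69, 80, 30, 56]
  L1: h(94,68)=(94*31+68)%997=988 h(69,80)=(69*31+80)%997=225 h(30,56)=(30*31+56)%997=986 -> [988, 225, 986]
  L2: h(988,225)=(988*31+225)%997=943 h(986,986)=(986*31+986)%997=645 -> [943, 645]
  L3: h(943,645)=(943*31+645)%997=965 -> [965]
  root = 965 != target 389
Candidate A produces the target root.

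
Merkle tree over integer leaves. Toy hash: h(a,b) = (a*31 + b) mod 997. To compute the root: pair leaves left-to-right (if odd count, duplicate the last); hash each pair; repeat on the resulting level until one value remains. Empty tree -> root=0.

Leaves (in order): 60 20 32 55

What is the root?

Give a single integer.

L0: [60, 20, 32, 55]
L1: h(60,20)=(60*31+20)%997=883 h(32,55)=(32*31+55)%997=50 -> [883, 50]
L2: h(883,50)=(883*31+50)%997=504 -> [504]

Answer: 504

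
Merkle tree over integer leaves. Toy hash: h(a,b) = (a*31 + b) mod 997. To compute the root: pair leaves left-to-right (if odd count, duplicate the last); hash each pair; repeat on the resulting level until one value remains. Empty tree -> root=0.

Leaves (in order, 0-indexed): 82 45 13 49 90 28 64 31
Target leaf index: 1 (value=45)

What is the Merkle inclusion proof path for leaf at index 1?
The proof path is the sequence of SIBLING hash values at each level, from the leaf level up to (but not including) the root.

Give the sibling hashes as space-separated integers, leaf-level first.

Answer: 82 452 640

Derivation:
L0 (leaves): [82, 45, 13, 49, 90, 28, 64, 31], target index=1
L1: h(82,45)=(82*31+45)%997=593 [pair 0] h(13,49)=(13*31+49)%997=452 [pair 1] h(90,28)=(90*31+28)%997=824 [pair 2] h(64,31)=(64*31+31)%997=21 [pair 3] -> [593, 452, 824, 21]
  Sibling for proof at L0: 82
L2: h(593,452)=(593*31+452)%997=889 [pair 0] h(824,21)=(824*31+21)%997=640 [pair 1] -> [889, 640]
  Sibling for proof at L1: 452
L3: h(889,640)=(889*31+640)%997=283 [pair 0] -> [283]
  Sibling for proof at L2: 640
Root: 283
Proof path (sibling hashes from leaf to root): [82, 452, 640]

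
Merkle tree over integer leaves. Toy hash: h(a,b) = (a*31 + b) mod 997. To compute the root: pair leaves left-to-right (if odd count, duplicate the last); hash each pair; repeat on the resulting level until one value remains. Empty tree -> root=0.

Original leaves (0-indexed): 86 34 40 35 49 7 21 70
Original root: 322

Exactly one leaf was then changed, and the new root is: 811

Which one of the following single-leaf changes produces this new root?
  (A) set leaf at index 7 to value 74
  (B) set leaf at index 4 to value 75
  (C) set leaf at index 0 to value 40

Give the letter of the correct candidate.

Original leaves: [86, 34, 40, 35, 49, 7, 21, 70]
Target new root: 811
Try each candidate change and compute the resulting root:
Candidate A: set leaf[7] = 74 -> leaves = [86, 34, 40, 35, 49, 7, 21, 74]
  L0: [86, 34, 40, 35, 49, 7, 21, 74]
  L1: h(86,34)=(86*31+34)%997=706 h(40,35)=(40*31+35)%997=278 h(49,7)=(49*31+7)%997=529 h(21,74)=(21*31+74)%997=725 -> [706, 278, 529, 725]
  L2: h(706,278)=(706*31+278)%997=230 h(529,725)=(529*31+725)%997=175 -> [230, 175]
  L3: h(230,175)=(230*31+175)%997=326 -> [326]
  root = 326 != target 811
Candidate B: set leaf[4] = 75 -> leaves = [86, 34, 40, 35, 75, 7, 21, 70]
  L0: [86, 34, 40, 35, 75, 7, 21, 70]
  L1: h(86,34)=(86*31+34)%997=706 h(40,35)=(40*31+35)%997=278 h(75,7)=(75*31+7)%997=338 h(21,70)=(21*31+70)%997=721 -> [706, 278, 338, 721]
  L2: h(706,278)=(706*31+278)%997=230 h(338,721)=(338*31+721)%997=232 -> [230, 232]
  L3: h(230,232)=(230*31+232)%997=383 -> [383]
  root = 383 != target 811
Candidate C: set leaf[0] = 40 -> leaves = [40, 34, 40, 35, 49, 7, 21, 70]
  L0: [40, 34, 40, 35, 49, 7, 21, 70]
  L1: h(40,34)=(40*31+34)%997=277 h(40,35)=(40*31+35)%997=278 h(49,7)=(49*31+7)%997=529 h(21,70)=(21*31+70)%997=721 -> [277, 278, 529, 721]
  L2: h(277,278)=(277*31+278)%997=889 h(529,721)=(529*31+721)%997=171 -> [889, 171]
  L3: h(889,171)=(889*31+171)%997=811 -> [811]
  root = 811 == target 811  ** MATCH **
Candidate C produces the target root.

Answer: C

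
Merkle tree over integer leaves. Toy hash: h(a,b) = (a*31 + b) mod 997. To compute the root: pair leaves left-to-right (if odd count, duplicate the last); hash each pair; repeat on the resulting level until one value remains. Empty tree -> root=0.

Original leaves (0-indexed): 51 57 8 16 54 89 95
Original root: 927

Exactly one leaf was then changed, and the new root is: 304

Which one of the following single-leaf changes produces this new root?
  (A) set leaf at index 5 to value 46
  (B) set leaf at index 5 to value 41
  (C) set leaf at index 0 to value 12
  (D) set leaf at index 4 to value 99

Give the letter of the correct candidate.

Answer: D

Derivation:
Original leaves: [51, 57, 8, 16, 54, 89, 95]
Target new root: 304
Try each candidate change and compute the resulting root:
Candidate A: set leaf[5] = 46 -> leaves = [51, 57, 8, 16, 54, 46, 95]
  L0: [51, 57, 8, 16, 54, 46, 95]
  L1: h(51,57)=(51*31+57)%997=641 h(8,16)=(8*31+16)%997=264 h(54,46)=(54*31+46)%997=723 h(95,95)=(95*31+95)%997=49 -> [641, 264, 723, 49]
  L2: h(641,264)=(641*31+264)%997=195 h(723,49)=(723*31+49)%997=528 -> [195, 528]
  L3: h(195,528)=(195*31+528)%997=591 -> [591]
  root = 591 != target 304
Candidate B: set leaf[5] = 41 -> leaves = [51, 57, 8, 16, 54, 41, 95]
  L0: [51, 57, 8, 16, 54, 41, 95]
  L1: h(51,57)=(51*31+57)%997=641 h(8,16)=(8*31+16)%997=264 h(54,41)=(54*31+41)%997=718 h(95,95)=(95*31+95)%997=49 -> [641, 264, 718, 49]
  L2: h(641,264)=(641*31+264)%997=195 h(718,49)=(718*31+49)%997=373 -> [195, 373]
  L3: h(195,373)=(195*31+373)%997=436 -> [436]
  root = 436 != target 304
Candidate C: set leaf[0] = 12 -> leaves = [12, 57, 8, 16, 54, 89, 95]
  L0: [12, 57, 8, 16, 54, 89, 95]
  L1: h(12,57)=(12*31+57)%997=429 h(8,16)=(8*31+16)%997=264 h(54,89)=(54*31+89)%997=766 h(95,95)=(95*31+95)%997=49 -> [429, 264, 766, 49]
  L2: h(429,264)=(429*31+264)%997=602 h(766,49)=(766*31+49)%997=864 -> [602, 864]
  L3: h(602,864)=(602*31+864)%997=583 -> [583]
  root = 583 != target 304
Candidate D: set leaf[4] = 99 -> leaves = [51, 57, 8, 16, 99, 89, 95]
  L0: [51, 57, 8, 16, 99, 89, 95]
  L1: h(51,57)=(51*31+57)%997=641 h(8,16)=(8*31+16)%997=264 h(99,89)=(99*31+89)%997=167 h(95,95)=(95*31+95)%997=49 -> [641, 264, 167, 49]
  L2: h(641,264)=(641*31+264)%997=195 h(167,49)=(167*31+49)%997=241 -> [195, 241]
  L3: h(195,241)=(195*31+241)%997=304 -> [304]
  root = 304 == target 304  ** MATCH **
Candidate D produces the target root.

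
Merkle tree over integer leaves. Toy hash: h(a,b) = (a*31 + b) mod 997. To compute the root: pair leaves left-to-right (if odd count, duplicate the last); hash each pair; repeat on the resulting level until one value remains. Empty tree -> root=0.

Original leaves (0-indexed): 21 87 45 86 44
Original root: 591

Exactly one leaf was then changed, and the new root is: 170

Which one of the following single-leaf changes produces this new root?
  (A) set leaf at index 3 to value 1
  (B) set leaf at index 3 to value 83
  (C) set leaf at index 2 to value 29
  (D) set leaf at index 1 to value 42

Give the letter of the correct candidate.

Original leaves: [21, 87, 45, 86, 44]
Target new root: 170
Try each candidate change and compute the resulting root:
Candidate A: set leaf[3] = 1 -> leaves = [21, 87, 45, 1, 44]
  L0: [21, 87, 45, 1, 44]
  L1: h(21,87)=(21*31+87)%997=738 h(45,1)=(45*31+1)%997=399 h(44,44)=(44*31+44)%997=411 -> [738, 399, 411]
  L2: h(738,399)=(738*31+399)%997=346 h(411,411)=(411*31+411)%997=191 -> [346, 191]
  L3: h(346,191)=(346*31+191)%997=947 -> [947]
  root = 947 != target 170
Candidate B: set leaf[3] = 83 -> leaves = [21, 87, 45, 83, 44]
  L0: [21, 87, 45, 83, 44]
  L1: h(21,87)=(21*31+87)%997=738 h(45,83)=(45*31+83)%997=481 h(44,44)=(44*31+44)%997=411 -> [738, 481, 411]
  L2: h(738,481)=(738*31+481)%997=428 h(411,411)=(411*31+411)%997=191 -> [428, 191]
  L3: h(428,191)=(428*31+191)%997=498 -> [498]
  root = 498 != target 170
Candidate C: set leaf[2] = 29 -> leaves = [21, 87, 29, 86, 44]
  L0: [21, 87, 29, 86, 44]
  L1: h(21,87)=(21*31+87)%997=738 h(29,86)=(29*31+86)%997=985 h(44,44)=(44*31+44)%997=411 -> [738, 985, 411]
  L2: h(738,985)=(738*31+985)%997=932 h(411,411)=(411*31+411)%997=191 -> [932, 191]
  L3: h(932,191)=(932*31+191)%997=170 -> [170]
  root = 170 == target 170  ** MATCH **
Candidate D: set leaf[1] = 42 -> leaves = [21, 42, 45, 86, 44]
  L0: [21, 42, 45, 86, 44]
  L1: h(21,42)=(21*31+42)%997=693 h(45,86)=(45*31+86)%997=484 h(44,44)=(44*31+44)%997=411 -> [693, 484, 411]
  L2: h(693,484)=(693*31+484)%997=33 h(411,411)=(411*31+411)%997=191 -> [33, 191]
  L3: h(33,191)=(33*31+191)%997=217 -> [217]
  root = 217 != target 170
Candidate C produces the target root.

Answer: C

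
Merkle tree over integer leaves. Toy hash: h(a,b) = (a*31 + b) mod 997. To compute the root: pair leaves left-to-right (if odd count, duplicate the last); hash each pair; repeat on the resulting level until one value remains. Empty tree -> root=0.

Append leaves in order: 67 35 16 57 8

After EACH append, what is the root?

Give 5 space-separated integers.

After append 67 (leaves=[67]):
  L0: [67]
  root=67
After append 35 (leaves=[67, 35]):
  L0: [67, 35]
  L1: h(67,35)=(67*31+35)%997=118 -> [118]
  root=118
After append 16 (leaves=[67, 35, 16]):
  L0: [67, 35, 16]
  L1: h(67,35)=(67*31+35)%997=118 h(16,16)=(16*31+16)%997=512 -> [118, 512]
  L2: h(118,512)=(118*31+512)%997=182 -> [182]
  root=182
After append 57 (leaves=[67, 35, 16, 57]):
  L0: [67, 35, 16, 57]
  L1: h(67,35)=(67*31+35)%997=118 h(16,57)=(16*31+57)%997=553 -> [118, 553]
  L2: h(118,553)=(118*31+553)%997=223 -> [223]
  root=223
After append 8 (leaves=[67, 35, 16, 57, 8]):
  L0: [67, 35, 16, 57, 8]
  L1: h(67,35)=(67*31+35)%997=118 h(16,57)=(16*31+57)%997=553 h(8,8)=(8*31+8)%997=256 -> [118, 553, 256]
  L2: h(118,553)=(118*31+553)%997=223 h(256,256)=(256*31+256)%997=216 -> [223, 216]
  L3: h(223,216)=(223*31+216)%997=150 -> [150]
  root=150

Answer: 67 118 182 223 150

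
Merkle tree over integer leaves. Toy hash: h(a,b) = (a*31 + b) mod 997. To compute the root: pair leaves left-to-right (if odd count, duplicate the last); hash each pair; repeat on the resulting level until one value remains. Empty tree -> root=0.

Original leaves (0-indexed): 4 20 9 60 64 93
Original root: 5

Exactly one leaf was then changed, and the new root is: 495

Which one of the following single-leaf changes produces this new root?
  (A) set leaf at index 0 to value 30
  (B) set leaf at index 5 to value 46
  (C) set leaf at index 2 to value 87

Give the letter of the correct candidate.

Original leaves: [4, 20, 9, 60, 64, 93]
Target new root: 495
Try each candidate change and compute the resulting root:
Candidate A: set leaf[0] = 30 -> leaves = [30, 20, 9, 60, 64, 93]
  L0: [30, 20, 9, 60, 64, 93]
  L1: h(30,20)=(30*31+20)%997=950 h(9,60)=(9*31+60)%997=339 h(64,93)=(64*31+93)%997=83 -> [950, 339, 83]
  L2: h(950,339)=(950*31+339)%997=876 h(83,83)=(83*31+83)%997=662 -> [876, 662]
  L3: h(876,662)=(876*31+662)%997=899 -> [899]
  root = 899 != target 495
Candidate B: set leaf[5] = 46 -> leaves = [4, 20, 9, 60, 64, 46]
  L0: [4, 20, 9, 60, 64, 46]
  L1: h(4,20)=(4*31+20)%997=144 h(9,60)=(9*31+60)%997=339 h(64,46)=(64*31+46)%997=36 -> [144, 339, 36]
  L2: h(144,339)=(144*31+339)%997=815 h(36,36)=(36*31+36)%997=155 -> [815, 155]
  L3: h(815,155)=(815*31+155)%997=495 -> [495]
  root = 495 == target 495  ** MATCH **
Candidate C: set leaf[2] = 87 -> leaves = [4, 20, 87, 60, 64, 93]
  L0: [4, 20, 87, 60, 64, 93]
  L1: h(4,20)=(4*31+20)%997=144 h(87,60)=(87*31+60)%997=763 h(64,93)=(64*31+93)%997=83 -> [144, 763, 83]
  L2: h(144,763)=(144*31+763)%997=242 h(83,83)=(83*31+83)%997=662 -> [242, 662]
  L3: h(242,662)=(242*31+662)%997=188 -> [188]
  root = 188 != target 495
Candidate B produces the target root.

Answer: B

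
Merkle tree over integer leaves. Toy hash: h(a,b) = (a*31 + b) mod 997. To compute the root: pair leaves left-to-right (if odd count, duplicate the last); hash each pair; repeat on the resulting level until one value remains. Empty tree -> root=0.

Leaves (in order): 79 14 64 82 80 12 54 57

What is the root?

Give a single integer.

Answer: 523

Derivation:
L0: [79, 14, 64, 82, 80, 12, 54, 57]
L1: h(79,14)=(79*31+14)%997=469 h(64,82)=(64*31+82)%997=72 h(80,12)=(80*31+12)%997=498 h(54,57)=(54*31+57)%997=734 -> [469, 72, 498, 734]
L2: h(469,72)=(469*31+72)%997=653 h(498,734)=(498*31+734)%997=220 -> [653, 220]
L3: h(653,220)=(653*31+220)%997=523 -> [523]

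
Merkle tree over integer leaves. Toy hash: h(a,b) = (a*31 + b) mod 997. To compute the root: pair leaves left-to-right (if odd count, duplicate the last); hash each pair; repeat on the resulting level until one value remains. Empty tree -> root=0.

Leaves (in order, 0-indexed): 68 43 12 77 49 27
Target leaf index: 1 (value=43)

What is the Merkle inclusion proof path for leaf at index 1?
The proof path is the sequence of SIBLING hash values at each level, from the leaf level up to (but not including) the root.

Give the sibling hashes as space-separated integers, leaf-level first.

Answer: 68 449 619

Derivation:
L0 (leaves): [68, 43, 12, 77, 49, 27], target index=1
L1: h(68,43)=(68*31+43)%997=157 [pair 0] h(12,77)=(12*31+77)%997=449 [pair 1] h(49,27)=(49*31+27)%997=549 [pair 2] -> [157, 449, 549]
  Sibling for proof at L0: 68
L2: h(157,449)=(157*31+449)%997=331 [pair 0] h(549,549)=(549*31+549)%997=619 [pair 1] -> [331, 619]
  Sibling for proof at L1: 449
L3: h(331,619)=(331*31+619)%997=910 [pair 0] -> [910]
  Sibling for proof at L2: 619
Root: 910
Proof path (sibling hashes from leaf to root): [68, 449, 619]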